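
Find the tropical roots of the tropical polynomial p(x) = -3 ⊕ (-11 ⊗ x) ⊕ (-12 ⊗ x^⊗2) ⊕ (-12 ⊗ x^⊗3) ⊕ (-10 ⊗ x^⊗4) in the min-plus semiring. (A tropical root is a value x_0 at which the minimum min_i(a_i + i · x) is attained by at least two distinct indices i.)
Roots: {-2, 0, 1, 8}

Each tropical root is a break point of the lower envelope of the lines y = a_i + i · x (there are 5 lines, with slopes 0, 1, ..., 4). Only the lines that attain the minimum somewhere contribute to roots; other lines are dominated. Here the surviving (envelope) indices are i = 4, i = 3, i = 2, i = 1, i = 0.
Intersections between consecutive envelope lines give the roots: for adjacent envelope indices i < j the intersection is x = (a_i − a_j) / (j − i). Reading off the sorted break points: {-2, 0, 1, 8}.
Verification: at each break x_0, at least two indices attain the minimum of min_i(a_i + i · x_0).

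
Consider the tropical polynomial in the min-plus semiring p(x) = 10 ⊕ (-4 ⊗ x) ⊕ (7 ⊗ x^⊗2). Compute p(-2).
p(-2) = -6

A tropical monomial a ⊗ x^⊗i evaluates to a + i · x. Evaluating each term at x = -2:
  Term 0 contributes 10 + 0 · -2 = 10
  Term 1 contributes -4 + 1 · -2 = -6
  Term 2 contributes 7 + 2 · -2 = 3
p(-2) = ⊕ of these = min[10, -6, 3] = -6.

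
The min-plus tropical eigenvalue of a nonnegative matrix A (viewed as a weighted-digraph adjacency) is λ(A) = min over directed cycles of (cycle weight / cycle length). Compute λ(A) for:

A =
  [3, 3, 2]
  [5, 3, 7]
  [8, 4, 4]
λ(A) = 3

Enumerate directed cycles and compute their means (weight / length). Sample:
  cycle 0 → 0: weight = 3, length = 1, mean = 3/1 ≈ 3.000
  cycle 1 → 1: weight = 3, length = 1, mean = 3/1 ≈ 3.000
  cycle 2 → 2: weight = 4, length = 1, mean = 4/1 ≈ 4.000
  cycle 0 → 1 → 0: weight = 8, length = 2, mean = 8/2 ≈ 4.000
  cycle 0 → 2 → 0: weight = 10, length = 2, mean = 10/2 ≈ 5.000
  cycle 1 → 0 → 1: weight = 8, length = 2, mean = 8/2 ≈ 4.000
Minimum mean = 3.000, attained e.g. along the cycle 0 → 0 with weight 3 and length 1. So λ(A) = 3/1 = 3.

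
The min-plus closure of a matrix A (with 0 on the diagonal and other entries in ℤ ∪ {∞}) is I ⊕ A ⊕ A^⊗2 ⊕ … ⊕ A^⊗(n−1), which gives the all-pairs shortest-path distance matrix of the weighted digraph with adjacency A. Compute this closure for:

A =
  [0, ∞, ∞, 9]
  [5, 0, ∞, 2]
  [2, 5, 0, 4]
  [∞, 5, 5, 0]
Closure =
  [0, 14, 14, 9]
  [5, 0, 7, 2]
  [2, 5, 0, 4]
  [7, 5, 5, 0]

This is the Floyd-Warshall all-pairs shortest-path computation. For each intermediate vertex k = 0, 1, …, 3, update dist[i][j] ← min(dist[i][j], dist[i][k] + dist[k][j]). The final matrix gives, for each (i, j), the minimum total weight of any directed path from i to j (possibly empty when i = j).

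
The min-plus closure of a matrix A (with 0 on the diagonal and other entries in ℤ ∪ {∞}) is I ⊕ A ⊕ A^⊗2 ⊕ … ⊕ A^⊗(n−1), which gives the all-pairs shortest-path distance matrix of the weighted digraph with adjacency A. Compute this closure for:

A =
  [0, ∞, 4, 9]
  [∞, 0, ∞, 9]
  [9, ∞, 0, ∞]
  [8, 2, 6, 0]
Closure =
  [0, 11, 4, 9]
  [17, 0, 15, 9]
  [9, 20, 0, 18]
  [8, 2, 6, 0]

This is the Floyd-Warshall all-pairs shortest-path computation. For each intermediate vertex k = 0, 1, …, 3, update dist[i][j] ← min(dist[i][j], dist[i][k] + dist[k][j]). The final matrix gives, for each (i, j), the minimum total weight of any directed path from i to j (possibly empty when i = j).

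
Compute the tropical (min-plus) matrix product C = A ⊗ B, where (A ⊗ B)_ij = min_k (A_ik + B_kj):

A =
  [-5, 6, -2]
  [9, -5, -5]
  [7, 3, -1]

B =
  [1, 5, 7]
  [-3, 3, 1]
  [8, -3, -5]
A ⊗ B =
  [-4, -5, -7]
  [-8, -8, -10]
  [0, -4, -6]

Apply the min-plus product entry-by-entry:
  C[0][0] = min over k of (A[0][0] + B[0][0] = -5 + 1 = -4, A[0][1] + B[1][0] = 6 + -3 = 3, A[0][2] + B[2][0] = -2 + 8 = 6) = -4 (attained at k = 0)
  C[0][1] = min over k of (A[0][0] + B[0][1] = -5 + 5 = 0, A[0][1] + B[1][1] = 6 + 3 = 9, A[0][2] + B[2][1] = -2 + -3 = -5) = -5 (attained at k = 2)
  C[0][2] = min over k of (A[0][0] + B[0][2] = -5 + 7 = 2, A[0][1] + B[1][2] = 6 + 1 = 7, A[0][2] + B[2][2] = -2 + -5 = -7) = -7 (attained at k = 2)
  C[1][0] = min over k of (A[1][0] + B[0][0] = 9 + 1 = 10, A[1][1] + B[1][0] = -5 + -3 = -8, A[1][2] + B[2][0] = -5 + 8 = 3) = -8 (attained at k = 1)
  C[1][1] = min over k of (A[1][0] + B[0][1] = 9 + 5 = 14, A[1][1] + B[1][1] = -5 + 3 = -2, A[1][2] + B[2][1] = -5 + -3 = -8) = -8 (attained at k = 2)
  C[1][2] = min over k of (A[1][0] + B[0][2] = 9 + 7 = 16, A[1][1] + B[1][2] = -5 + 1 = -4, A[1][2] + B[2][2] = -5 + -5 = -10) = -10 (attained at k = 2)
  C[2][0] = min over k of (A[2][0] + B[0][0] = 7 + 1 = 8, A[2][1] + B[1][0] = 3 + -3 = 0, A[2][2] + B[2][0] = -1 + 8 = 7) = 0 (attained at k = 1)
  C[2][1] = min over k of (A[2][0] + B[0][1] = 7 + 5 = 12, A[2][1] + B[1][1] = 3 + 3 = 6, A[2][2] + B[2][1] = -1 + -3 = -4) = -4 (attained at k = 2)
  C[2][2] = min over k of (A[2][0] + B[0][2] = 7 + 7 = 14, A[2][1] + B[1][2] = 3 + 1 = 4, A[2][2] + B[2][2] = -1 + -5 = -6) = -6 (attained at k = 2)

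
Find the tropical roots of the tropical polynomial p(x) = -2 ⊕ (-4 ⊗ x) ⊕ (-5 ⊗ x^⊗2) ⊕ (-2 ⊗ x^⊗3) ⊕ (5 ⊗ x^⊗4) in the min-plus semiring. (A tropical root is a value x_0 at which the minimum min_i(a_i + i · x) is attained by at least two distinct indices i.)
Roots: {-7, -3, 1, 2}

Each tropical root is a break point of the lower envelope of the lines y = a_i + i · x (there are 5 lines, with slopes 0, 1, ..., 4). Only the lines that attain the minimum somewhere contribute to roots; other lines are dominated. Here the surviving (envelope) indices are i = 4, i = 3, i = 2, i = 1, i = 0.
Intersections between consecutive envelope lines give the roots: for adjacent envelope indices i < j the intersection is x = (a_i − a_j) / (j − i). Reading off the sorted break points: {-7, -3, 1, 2}.
Verification: at each break x_0, at least two indices attain the minimum of min_i(a_i + i · x_0).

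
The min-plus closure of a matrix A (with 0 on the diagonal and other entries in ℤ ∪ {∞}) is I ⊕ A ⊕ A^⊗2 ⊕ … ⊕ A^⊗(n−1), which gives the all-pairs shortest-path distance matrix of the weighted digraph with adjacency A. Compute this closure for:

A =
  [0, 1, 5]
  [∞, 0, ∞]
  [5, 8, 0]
Closure =
  [0, 1, 5]
  [∞, 0, ∞]
  [5, 6, 0]

This is the Floyd-Warshall all-pairs shortest-path computation. For each intermediate vertex k = 0, 1, …, 2, update dist[i][j] ← min(dist[i][j], dist[i][k] + dist[k][j]). The final matrix gives, for each (i, j), the minimum total weight of any directed path from i to j (possibly empty when i = j).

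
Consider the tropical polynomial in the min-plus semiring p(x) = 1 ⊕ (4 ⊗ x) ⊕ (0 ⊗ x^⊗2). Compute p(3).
p(3) = 1

A tropical monomial a ⊗ x^⊗i evaluates to a + i · x. Evaluating each term at x = 3:
  Term 0 contributes 1 + 0 · 3 = 1
  Term 1 contributes 4 + 1 · 3 = 7
  Term 2 contributes 0 + 2 · 3 = 6
p(3) = ⊕ of these = min[1, 7, 6] = 1.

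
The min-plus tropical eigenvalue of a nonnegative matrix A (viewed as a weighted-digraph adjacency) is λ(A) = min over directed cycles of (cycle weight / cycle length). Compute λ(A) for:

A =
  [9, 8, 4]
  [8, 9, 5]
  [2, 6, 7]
λ(A) = 3

Enumerate directed cycles and compute their means (weight / length). Sample:
  cycle 0 → 0: weight = 9, length = 1, mean = 9/1 ≈ 9.000
  cycle 1 → 1: weight = 9, length = 1, mean = 9/1 ≈ 9.000
  cycle 2 → 2: weight = 7, length = 1, mean = 7/1 ≈ 7.000
  cycle 0 → 1 → 0: weight = 16, length = 2, mean = 16/2 ≈ 8.000
  cycle 0 → 2 → 0: weight = 6, length = 2, mean = 6/2 ≈ 3.000
  cycle 1 → 0 → 1: weight = 16, length = 2, mean = 16/2 ≈ 8.000
Minimum mean = 3.000, attained e.g. along the cycle 0 → 2 → 0 with weight 6 and length 2. So λ(A) = 6/2 = 3.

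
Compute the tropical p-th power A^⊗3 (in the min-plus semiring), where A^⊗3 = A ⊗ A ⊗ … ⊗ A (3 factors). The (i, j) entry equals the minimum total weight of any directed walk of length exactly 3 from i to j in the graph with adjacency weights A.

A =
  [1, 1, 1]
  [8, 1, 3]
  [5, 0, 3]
A^⊗3 =
  [3, 2, 3]
  [9, 3, 5]
  [7, 2, 4]

Each entry (A^⊗3)_ij equals the minimum over all length-3 walks i = v_0 → v_1 → … → v_3 = j of Σ_t A[v_t][v_{t+1}]. For example, for (i, j) = (0, 2) we minimise over 9 possible intermediate vertex sequences; the minimum is 3, attained along the walk 0 → 0 → 0 → 2.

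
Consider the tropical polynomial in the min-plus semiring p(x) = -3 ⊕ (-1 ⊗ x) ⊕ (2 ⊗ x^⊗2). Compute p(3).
p(3) = -3

A tropical monomial a ⊗ x^⊗i evaluates to a + i · x. Evaluating each term at x = 3:
  Term 0 contributes -3 + 0 · 3 = -3
  Term 1 contributes -1 + 1 · 3 = 2
  Term 2 contributes 2 + 2 · 3 = 8
p(3) = ⊕ of these = min[-3, 2, 8] = -3.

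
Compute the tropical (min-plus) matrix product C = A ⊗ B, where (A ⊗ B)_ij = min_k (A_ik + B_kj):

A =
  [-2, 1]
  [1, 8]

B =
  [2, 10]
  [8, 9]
A ⊗ B =
  [0, 8]
  [3, 11]

Apply the min-plus product entry-by-entry:
  C[0][0] = min over k of (A[0][0] + B[0][0] = -2 + 2 = 0, A[0][1] + B[1][0] = 1 + 8 = 9) = 0 (attained at k = 0)
  C[0][1] = min over k of (A[0][0] + B[0][1] = -2 + 10 = 8, A[0][1] + B[1][1] = 1 + 9 = 10) = 8 (attained at k = 0)
  C[1][0] = min over k of (A[1][0] + B[0][0] = 1 + 2 = 3, A[1][1] + B[1][0] = 8 + 8 = 16) = 3 (attained at k = 0)
  C[1][1] = min over k of (A[1][0] + B[0][1] = 1 + 10 = 11, A[1][1] + B[1][1] = 8 + 9 = 17) = 11 (attained at k = 0)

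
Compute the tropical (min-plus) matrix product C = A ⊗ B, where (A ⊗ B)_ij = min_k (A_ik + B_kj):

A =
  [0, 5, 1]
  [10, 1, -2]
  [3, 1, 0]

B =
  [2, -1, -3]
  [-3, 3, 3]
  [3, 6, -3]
A ⊗ B =
  [2, -1, -3]
  [-2, 4, -5]
  [-2, 2, -3]

Apply the min-plus product entry-by-entry:
  C[0][0] = min over k of (A[0][0] + B[0][0] = 0 + 2 = 2, A[0][1] + B[1][0] = 5 + -3 = 2, A[0][2] + B[2][0] = 1 + 3 = 4) = 2 (attained at k = 0)
  C[0][1] = min over k of (A[0][0] + B[0][1] = 0 + -1 = -1, A[0][1] + B[1][1] = 5 + 3 = 8, A[0][2] + B[2][1] = 1 + 6 = 7) = -1 (attained at k = 0)
  C[0][2] = min over k of (A[0][0] + B[0][2] = 0 + -3 = -3, A[0][1] + B[1][2] = 5 + 3 = 8, A[0][2] + B[2][2] = 1 + -3 = -2) = -3 (attained at k = 0)
  C[1][0] = min over k of (A[1][0] + B[0][0] = 10 + 2 = 12, A[1][1] + B[1][0] = 1 + -3 = -2, A[1][2] + B[2][0] = -2 + 3 = 1) = -2 (attained at k = 1)
  C[1][1] = min over k of (A[1][0] + B[0][1] = 10 + -1 = 9, A[1][1] + B[1][1] = 1 + 3 = 4, A[1][2] + B[2][1] = -2 + 6 = 4) = 4 (attained at k = 1)
  C[1][2] = min over k of (A[1][0] + B[0][2] = 10 + -3 = 7, A[1][1] + B[1][2] = 1 + 3 = 4, A[1][2] + B[2][2] = -2 + -3 = -5) = -5 (attained at k = 2)
  C[2][0] = min over k of (A[2][0] + B[0][0] = 3 + 2 = 5, A[2][1] + B[1][0] = 1 + -3 = -2, A[2][2] + B[2][0] = 0 + 3 = 3) = -2 (attained at k = 1)
  C[2][1] = min over k of (A[2][0] + B[0][1] = 3 + -1 = 2, A[2][1] + B[1][1] = 1 + 3 = 4, A[2][2] + B[2][1] = 0 + 6 = 6) = 2 (attained at k = 0)
  C[2][2] = min over k of (A[2][0] + B[0][2] = 3 + -3 = 0, A[2][1] + B[1][2] = 1 + 3 = 4, A[2][2] + B[2][2] = 0 + -3 = -3) = -3 (attained at k = 2)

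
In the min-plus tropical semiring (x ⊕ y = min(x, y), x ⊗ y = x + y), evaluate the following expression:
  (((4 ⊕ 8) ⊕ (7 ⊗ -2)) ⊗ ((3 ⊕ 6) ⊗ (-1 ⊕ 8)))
(((4 ⊕ 8) ⊕ (7 ⊗ -2)) ⊗ ((3 ⊕ 6) ⊗ (-1 ⊕ 8))) = 6

Expand innermost to outermost. Recall ⊕ takes the minimum of its arguments and ⊗ takes their sum. Working out the expression (((4 ⊕ 8) ⊕ (7 ⊗ -2)) ⊗ ((3 ⊕ 6) ⊗ (-1 ⊕ 8))) gives 6.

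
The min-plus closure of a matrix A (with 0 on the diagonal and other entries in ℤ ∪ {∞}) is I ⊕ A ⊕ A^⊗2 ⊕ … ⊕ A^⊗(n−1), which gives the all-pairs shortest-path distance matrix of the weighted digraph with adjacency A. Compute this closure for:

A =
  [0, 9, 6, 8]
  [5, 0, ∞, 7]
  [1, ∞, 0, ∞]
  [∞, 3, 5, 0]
Closure =
  [0, 9, 6, 8]
  [5, 0, 11, 7]
  [1, 10, 0, 9]
  [6, 3, 5, 0]

This is the Floyd-Warshall all-pairs shortest-path computation. For each intermediate vertex k = 0, 1, …, 3, update dist[i][j] ← min(dist[i][j], dist[i][k] + dist[k][j]). The final matrix gives, for each (i, j), the minimum total weight of any directed path from i to j (possibly empty when i = j).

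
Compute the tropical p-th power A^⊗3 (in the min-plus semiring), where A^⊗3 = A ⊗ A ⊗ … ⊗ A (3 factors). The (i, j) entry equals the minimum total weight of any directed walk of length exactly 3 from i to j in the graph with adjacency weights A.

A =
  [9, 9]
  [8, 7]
A^⊗3 =
  [24, 23]
  [22, 21]

Each entry (A^⊗3)_ij equals the minimum over all length-3 walks i = v_0 → v_1 → … → v_3 = j of Σ_t A[v_t][v_{t+1}]. For example, for (i, j) = (0, 1) we minimise over 4 possible intermediate vertex sequences; the minimum is 23, attained along the walk 0 → 1 → 1 → 1.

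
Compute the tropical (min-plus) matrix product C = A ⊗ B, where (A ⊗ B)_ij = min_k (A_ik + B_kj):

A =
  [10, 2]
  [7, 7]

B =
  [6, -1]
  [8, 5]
A ⊗ B =
  [10, 7]
  [13, 6]

Apply the min-plus product entry-by-entry:
  C[0][0] = min over k of (A[0][0] + B[0][0] = 10 + 6 = 16, A[0][1] + B[1][0] = 2 + 8 = 10) = 10 (attained at k = 1)
  C[0][1] = min over k of (A[0][0] + B[0][1] = 10 + -1 = 9, A[0][1] + B[1][1] = 2 + 5 = 7) = 7 (attained at k = 1)
  C[1][0] = min over k of (A[1][0] + B[0][0] = 7 + 6 = 13, A[1][1] + B[1][0] = 7 + 8 = 15) = 13 (attained at k = 0)
  C[1][1] = min over k of (A[1][0] + B[0][1] = 7 + -1 = 6, A[1][1] + B[1][1] = 7 + 5 = 12) = 6 (attained at k = 0)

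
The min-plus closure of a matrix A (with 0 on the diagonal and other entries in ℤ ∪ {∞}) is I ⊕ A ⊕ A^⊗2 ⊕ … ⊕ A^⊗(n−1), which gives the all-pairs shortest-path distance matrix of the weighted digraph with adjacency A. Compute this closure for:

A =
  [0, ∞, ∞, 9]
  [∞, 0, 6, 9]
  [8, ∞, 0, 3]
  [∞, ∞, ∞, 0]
Closure =
  [0, ∞, ∞, 9]
  [14, 0, 6, 9]
  [8, ∞, 0, 3]
  [∞, ∞, ∞, 0]

This is the Floyd-Warshall all-pairs shortest-path computation. For each intermediate vertex k = 0, 1, …, 3, update dist[i][j] ← min(dist[i][j], dist[i][k] + dist[k][j]). The final matrix gives, for each (i, j), the minimum total weight of any directed path from i to j (possibly empty when i = j).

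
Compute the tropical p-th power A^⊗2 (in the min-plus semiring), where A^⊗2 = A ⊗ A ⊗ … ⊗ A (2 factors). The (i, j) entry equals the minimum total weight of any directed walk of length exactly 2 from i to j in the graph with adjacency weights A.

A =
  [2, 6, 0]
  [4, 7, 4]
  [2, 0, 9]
A^⊗2 =
  [2, 0, 2]
  [6, 4, 4]
  [4, 7, 2]

Each entry (A^⊗2)_ij equals the minimum over all length-2 walks i = v_0 → v_1 → … → v_2 = j of Σ_t A[v_t][v_{t+1}]. For example, for (i, j) = (0, 2) we minimise over 3 possible intermediate vertex sequences; the minimum is 2, attained along the walk 0 → 0 → 2.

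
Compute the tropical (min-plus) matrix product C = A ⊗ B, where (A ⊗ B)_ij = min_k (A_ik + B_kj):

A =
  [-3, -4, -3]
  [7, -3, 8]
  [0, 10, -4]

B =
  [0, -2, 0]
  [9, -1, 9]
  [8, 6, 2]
A ⊗ B =
  [-3, -5, -3]
  [6, -4, 6]
  [0, -2, -2]

Apply the min-plus product entry-by-entry:
  C[0][0] = min over k of (A[0][0] + B[0][0] = -3 + 0 = -3, A[0][1] + B[1][0] = -4 + 9 = 5, A[0][2] + B[2][0] = -3 + 8 = 5) = -3 (attained at k = 0)
  C[0][1] = min over k of (A[0][0] + B[0][1] = -3 + -2 = -5, A[0][1] + B[1][1] = -4 + -1 = -5, A[0][2] + B[2][1] = -3 + 6 = 3) = -5 (attained at k = 0)
  C[0][2] = min over k of (A[0][0] + B[0][2] = -3 + 0 = -3, A[0][1] + B[1][2] = -4 + 9 = 5, A[0][2] + B[2][2] = -3 + 2 = -1) = -3 (attained at k = 0)
  C[1][0] = min over k of (A[1][0] + B[0][0] = 7 + 0 = 7, A[1][1] + B[1][0] = -3 + 9 = 6, A[1][2] + B[2][0] = 8 + 8 = 16) = 6 (attained at k = 1)
  C[1][1] = min over k of (A[1][0] + B[0][1] = 7 + -2 = 5, A[1][1] + B[1][1] = -3 + -1 = -4, A[1][2] + B[2][1] = 8 + 6 = 14) = -4 (attained at k = 1)
  C[1][2] = min over k of (A[1][0] + B[0][2] = 7 + 0 = 7, A[1][1] + B[1][2] = -3 + 9 = 6, A[1][2] + B[2][2] = 8 + 2 = 10) = 6 (attained at k = 1)
  C[2][0] = min over k of (A[2][0] + B[0][0] = 0 + 0 = 0, A[2][1] + B[1][0] = 10 + 9 = 19, A[2][2] + B[2][0] = -4 + 8 = 4) = 0 (attained at k = 0)
  C[2][1] = min over k of (A[2][0] + B[0][1] = 0 + -2 = -2, A[2][1] + B[1][1] = 10 + -1 = 9, A[2][2] + B[2][1] = -4 + 6 = 2) = -2 (attained at k = 0)
  C[2][2] = min over k of (A[2][0] + B[0][2] = 0 + 0 = 0, A[2][1] + B[1][2] = 10 + 9 = 19, A[2][2] + B[2][2] = -4 + 2 = -2) = -2 (attained at k = 2)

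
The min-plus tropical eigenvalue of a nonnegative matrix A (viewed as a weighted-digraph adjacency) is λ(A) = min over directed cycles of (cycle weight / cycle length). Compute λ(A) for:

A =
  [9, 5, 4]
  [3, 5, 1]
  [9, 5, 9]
λ(A) = 3

Enumerate directed cycles and compute their means (weight / length). Sample:
  cycle 0 → 0: weight = 9, length = 1, mean = 9/1 ≈ 9.000
  cycle 1 → 1: weight = 5, length = 1, mean = 5/1 ≈ 5.000
  cycle 2 → 2: weight = 9, length = 1, mean = 9/1 ≈ 9.000
  cycle 0 → 1 → 0: weight = 8, length = 2, mean = 8/2 ≈ 4.000
  cycle 0 → 2 → 0: weight = 13, length = 2, mean = 13/2 ≈ 6.500
  cycle 1 → 0 → 1: weight = 8, length = 2, mean = 8/2 ≈ 4.000
Minimum mean = 3.000, attained e.g. along the cycle 1 → 2 → 1 with weight 6 and length 2. So λ(A) = 6/2 = 3.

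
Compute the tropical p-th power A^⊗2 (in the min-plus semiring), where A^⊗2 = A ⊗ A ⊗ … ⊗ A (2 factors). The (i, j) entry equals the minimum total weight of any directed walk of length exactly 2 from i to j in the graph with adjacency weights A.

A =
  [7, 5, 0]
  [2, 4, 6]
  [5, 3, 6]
A^⊗2 =
  [5, 3, 6]
  [6, 7, 2]
  [5, 7, 5]

Each entry (A^⊗2)_ij equals the minimum over all length-2 walks i = v_0 → v_1 → … → v_2 = j of Σ_t A[v_t][v_{t+1}]. For example, for (i, j) = (0, 2) we minimise over 3 possible intermediate vertex sequences; the minimum is 6, attained along the walk 0 → 2 → 2.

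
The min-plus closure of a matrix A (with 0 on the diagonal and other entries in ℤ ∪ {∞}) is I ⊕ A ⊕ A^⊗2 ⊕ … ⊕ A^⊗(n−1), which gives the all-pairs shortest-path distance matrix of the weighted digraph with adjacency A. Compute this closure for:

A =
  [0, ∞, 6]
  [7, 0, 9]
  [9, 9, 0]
Closure =
  [0, 15, 6]
  [7, 0, 9]
  [9, 9, 0]

This is the Floyd-Warshall all-pairs shortest-path computation. For each intermediate vertex k = 0, 1, …, 2, update dist[i][j] ← min(dist[i][j], dist[i][k] + dist[k][j]). The final matrix gives, for each (i, j), the minimum total weight of any directed path from i to j (possibly empty when i = j).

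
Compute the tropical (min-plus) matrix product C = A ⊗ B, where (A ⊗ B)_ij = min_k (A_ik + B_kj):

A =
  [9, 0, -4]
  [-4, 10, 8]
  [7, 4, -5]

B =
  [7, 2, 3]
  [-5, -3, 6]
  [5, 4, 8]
A ⊗ B =
  [-5, -3, 4]
  [3, -2, -1]
  [-1, -1, 3]

Apply the min-plus product entry-by-entry:
  C[0][0] = min over k of (A[0][0] + B[0][0] = 9 + 7 = 16, A[0][1] + B[1][0] = 0 + -5 = -5, A[0][2] + B[2][0] = -4 + 5 = 1) = -5 (attained at k = 1)
  C[0][1] = min over k of (A[0][0] + B[0][1] = 9 + 2 = 11, A[0][1] + B[1][1] = 0 + -3 = -3, A[0][2] + B[2][1] = -4 + 4 = 0) = -3 (attained at k = 1)
  C[0][2] = min over k of (A[0][0] + B[0][2] = 9 + 3 = 12, A[0][1] + B[1][2] = 0 + 6 = 6, A[0][2] + B[2][2] = -4 + 8 = 4) = 4 (attained at k = 2)
  C[1][0] = min over k of (A[1][0] + B[0][0] = -4 + 7 = 3, A[1][1] + B[1][0] = 10 + -5 = 5, A[1][2] + B[2][0] = 8 + 5 = 13) = 3 (attained at k = 0)
  C[1][1] = min over k of (A[1][0] + B[0][1] = -4 + 2 = -2, A[1][1] + B[1][1] = 10 + -3 = 7, A[1][2] + B[2][1] = 8 + 4 = 12) = -2 (attained at k = 0)
  C[1][2] = min over k of (A[1][0] + B[0][2] = -4 + 3 = -1, A[1][1] + B[1][2] = 10 + 6 = 16, A[1][2] + B[2][2] = 8 + 8 = 16) = -1 (attained at k = 0)
  C[2][0] = min over k of (A[2][0] + B[0][0] = 7 + 7 = 14, A[2][1] + B[1][0] = 4 + -5 = -1, A[2][2] + B[2][0] = -5 + 5 = 0) = -1 (attained at k = 1)
  C[2][1] = min over k of (A[2][0] + B[0][1] = 7 + 2 = 9, A[2][1] + B[1][1] = 4 + -3 = 1, A[2][2] + B[2][1] = -5 + 4 = -1) = -1 (attained at k = 2)
  C[2][2] = min over k of (A[2][0] + B[0][2] = 7 + 3 = 10, A[2][1] + B[1][2] = 4 + 6 = 10, A[2][2] + B[2][2] = -5 + 8 = 3) = 3 (attained at k = 2)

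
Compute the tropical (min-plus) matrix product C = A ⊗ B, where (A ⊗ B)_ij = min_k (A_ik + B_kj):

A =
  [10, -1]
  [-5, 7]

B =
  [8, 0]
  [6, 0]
A ⊗ B =
  [5, -1]
  [3, -5]

Apply the min-plus product entry-by-entry:
  C[0][0] = min over k of (A[0][0] + B[0][0] = 10 + 8 = 18, A[0][1] + B[1][0] = -1 + 6 = 5) = 5 (attained at k = 1)
  C[0][1] = min over k of (A[0][0] + B[0][1] = 10 + 0 = 10, A[0][1] + B[1][1] = -1 + 0 = -1) = -1 (attained at k = 1)
  C[1][0] = min over k of (A[1][0] + B[0][0] = -5 + 8 = 3, A[1][1] + B[1][0] = 7 + 6 = 13) = 3 (attained at k = 0)
  C[1][1] = min over k of (A[1][0] + B[0][1] = -5 + 0 = -5, A[1][1] + B[1][1] = 7 + 0 = 7) = -5 (attained at k = 0)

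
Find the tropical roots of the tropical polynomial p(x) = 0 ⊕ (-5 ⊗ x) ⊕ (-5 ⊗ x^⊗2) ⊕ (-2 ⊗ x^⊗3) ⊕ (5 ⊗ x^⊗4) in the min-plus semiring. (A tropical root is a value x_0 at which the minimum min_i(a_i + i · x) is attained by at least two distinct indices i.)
Roots: {-7, -3, 0, 5}

Each tropical root is a break point of the lower envelope of the lines y = a_i + i · x (there are 5 lines, with slopes 0, 1, ..., 4). Only the lines that attain the minimum somewhere contribute to roots; other lines are dominated. Here the surviving (envelope) indices are i = 4, i = 3, i = 2, i = 1, i = 0.
Intersections between consecutive envelope lines give the roots: for adjacent envelope indices i < j the intersection is x = (a_i − a_j) / (j − i). Reading off the sorted break points: {-7, -3, 0, 5}.
Verification: at each break x_0, at least two indices attain the minimum of min_i(a_i + i · x_0).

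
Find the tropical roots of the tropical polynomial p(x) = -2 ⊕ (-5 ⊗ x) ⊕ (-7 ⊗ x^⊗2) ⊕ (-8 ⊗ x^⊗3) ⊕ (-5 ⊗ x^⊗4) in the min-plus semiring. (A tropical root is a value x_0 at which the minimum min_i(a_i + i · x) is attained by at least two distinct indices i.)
Roots: {-3, 1, 2, 3}

Each tropical root is a break point of the lower envelope of the lines y = a_i + i · x (there are 5 lines, with slopes 0, 1, ..., 4). Only the lines that attain the minimum somewhere contribute to roots; other lines are dominated. Here the surviving (envelope) indices are i = 4, i = 3, i = 2, i = 1, i = 0.
Intersections between consecutive envelope lines give the roots: for adjacent envelope indices i < j the intersection is x = (a_i − a_j) / (j − i). Reading off the sorted break points: {-3, 1, 2, 3}.
Verification: at each break x_0, at least two indices attain the minimum of min_i(a_i + i · x_0).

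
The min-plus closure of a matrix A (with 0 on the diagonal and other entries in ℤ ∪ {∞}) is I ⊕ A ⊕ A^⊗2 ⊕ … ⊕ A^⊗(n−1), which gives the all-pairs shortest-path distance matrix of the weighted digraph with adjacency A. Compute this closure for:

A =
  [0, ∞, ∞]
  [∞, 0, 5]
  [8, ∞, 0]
Closure =
  [0, ∞, ∞]
  [13, 0, 5]
  [8, ∞, 0]

This is the Floyd-Warshall all-pairs shortest-path computation. For each intermediate vertex k = 0, 1, …, 2, update dist[i][j] ← min(dist[i][j], dist[i][k] + dist[k][j]). The final matrix gives, for each (i, j), the minimum total weight of any directed path from i to j (possibly empty when i = j).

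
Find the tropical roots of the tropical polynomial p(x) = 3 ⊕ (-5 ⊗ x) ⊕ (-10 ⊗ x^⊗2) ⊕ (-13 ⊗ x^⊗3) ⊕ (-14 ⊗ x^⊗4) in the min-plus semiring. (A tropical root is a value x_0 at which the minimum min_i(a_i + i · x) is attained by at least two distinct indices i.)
Roots: {1, 3, 5, 8}

Each tropical root is a break point of the lower envelope of the lines y = a_i + i · x (there are 5 lines, with slopes 0, 1, ..., 4). Only the lines that attain the minimum somewhere contribute to roots; other lines are dominated. Here the surviving (envelope) indices are i = 4, i = 3, i = 2, i = 1, i = 0.
Intersections between consecutive envelope lines give the roots: for adjacent envelope indices i < j the intersection is x = (a_i − a_j) / (j − i). Reading off the sorted break points: {1, 3, 5, 8}.
Verification: at each break x_0, at least two indices attain the minimum of min_i(a_i + i · x_0).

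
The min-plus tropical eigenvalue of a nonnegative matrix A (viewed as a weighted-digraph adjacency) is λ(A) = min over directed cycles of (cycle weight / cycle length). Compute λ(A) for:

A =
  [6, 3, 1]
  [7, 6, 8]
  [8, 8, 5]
λ(A) = 9/2

Enumerate directed cycles and compute their means (weight / length). Sample:
  cycle 0 → 0: weight = 6, length = 1, mean = 6/1 ≈ 6.000
  cycle 1 → 1: weight = 6, length = 1, mean = 6/1 ≈ 6.000
  cycle 2 → 2: weight = 5, length = 1, mean = 5/1 ≈ 5.000
  cycle 0 → 1 → 0: weight = 10, length = 2, mean = 10/2 ≈ 5.000
  cycle 0 → 2 → 0: weight = 9, length = 2, mean = 9/2 ≈ 4.500
  cycle 1 → 0 → 1: weight = 10, length = 2, mean = 10/2 ≈ 5.000
Minimum mean = 4.500, attained e.g. along the cycle 0 → 2 → 0 with weight 9 and length 2. So λ(A) = 9/2 = 9/2.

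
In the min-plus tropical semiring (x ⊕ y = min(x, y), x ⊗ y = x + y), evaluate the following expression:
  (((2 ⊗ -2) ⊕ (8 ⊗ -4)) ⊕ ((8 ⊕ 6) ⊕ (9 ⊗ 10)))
(((2 ⊗ -2) ⊕ (8 ⊗ -4)) ⊕ ((8 ⊕ 6) ⊕ (9 ⊗ 10))) = 0

Expand innermost to outermost. Recall ⊕ takes the minimum of its arguments and ⊗ takes their sum. Working out the expression (((2 ⊗ -2) ⊕ (8 ⊗ -4)) ⊕ ((8 ⊕ 6) ⊕ (9 ⊗ 10))) gives 0.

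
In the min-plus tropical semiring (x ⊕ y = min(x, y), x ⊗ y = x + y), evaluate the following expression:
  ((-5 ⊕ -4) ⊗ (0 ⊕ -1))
((-5 ⊕ -4) ⊗ (0 ⊕ -1)) = -6

Expand innermost to outermost. Recall ⊕ takes the minimum of its arguments and ⊗ takes their sum. Working out the expression ((-5 ⊕ -4) ⊗ (0 ⊕ -1)) gives -6.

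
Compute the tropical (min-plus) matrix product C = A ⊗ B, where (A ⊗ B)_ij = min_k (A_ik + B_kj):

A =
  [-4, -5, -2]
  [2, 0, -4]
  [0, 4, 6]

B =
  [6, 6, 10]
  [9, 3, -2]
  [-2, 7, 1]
A ⊗ B =
  [-4, -2, -7]
  [-6, 3, -3]
  [4, 6, 2]

Apply the min-plus product entry-by-entry:
  C[0][0] = min over k of (A[0][0] + B[0][0] = -4 + 6 = 2, A[0][1] + B[1][0] = -5 + 9 = 4, A[0][2] + B[2][0] = -2 + -2 = -4) = -4 (attained at k = 2)
  C[0][1] = min over k of (A[0][0] + B[0][1] = -4 + 6 = 2, A[0][1] + B[1][1] = -5 + 3 = -2, A[0][2] + B[2][1] = -2 + 7 = 5) = -2 (attained at k = 1)
  C[0][2] = min over k of (A[0][0] + B[0][2] = -4 + 10 = 6, A[0][1] + B[1][2] = -5 + -2 = -7, A[0][2] + B[2][2] = -2 + 1 = -1) = -7 (attained at k = 1)
  C[1][0] = min over k of (A[1][0] + B[0][0] = 2 + 6 = 8, A[1][1] + B[1][0] = 0 + 9 = 9, A[1][2] + B[2][0] = -4 + -2 = -6) = -6 (attained at k = 2)
  C[1][1] = min over k of (A[1][0] + B[0][1] = 2 + 6 = 8, A[1][1] + B[1][1] = 0 + 3 = 3, A[1][2] + B[2][1] = -4 + 7 = 3) = 3 (attained at k = 1)
  C[1][2] = min over k of (A[1][0] + B[0][2] = 2 + 10 = 12, A[1][1] + B[1][2] = 0 + -2 = -2, A[1][2] + B[2][2] = -4 + 1 = -3) = -3 (attained at k = 2)
  C[2][0] = min over k of (A[2][0] + B[0][0] = 0 + 6 = 6, A[2][1] + B[1][0] = 4 + 9 = 13, A[2][2] + B[2][0] = 6 + -2 = 4) = 4 (attained at k = 2)
  C[2][1] = min over k of (A[2][0] + B[0][1] = 0 + 6 = 6, A[2][1] + B[1][1] = 4 + 3 = 7, A[2][2] + B[2][1] = 6 + 7 = 13) = 6 (attained at k = 0)
  C[2][2] = min over k of (A[2][0] + B[0][2] = 0 + 10 = 10, A[2][1] + B[1][2] = 4 + -2 = 2, A[2][2] + B[2][2] = 6 + 1 = 7) = 2 (attained at k = 1)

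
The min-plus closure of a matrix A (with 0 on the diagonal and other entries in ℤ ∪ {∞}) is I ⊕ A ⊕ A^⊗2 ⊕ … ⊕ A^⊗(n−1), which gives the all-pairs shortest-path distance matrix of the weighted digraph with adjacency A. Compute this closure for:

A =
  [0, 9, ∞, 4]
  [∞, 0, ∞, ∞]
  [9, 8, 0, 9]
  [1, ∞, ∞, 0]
Closure =
  [0, 9, ∞, 4]
  [∞, 0, ∞, ∞]
  [9, 8, 0, 9]
  [1, 10, ∞, 0]

This is the Floyd-Warshall all-pairs shortest-path computation. For each intermediate vertex k = 0, 1, …, 3, update dist[i][j] ← min(dist[i][j], dist[i][k] + dist[k][j]). The final matrix gives, for each (i, j), the minimum total weight of any directed path from i to j (possibly empty when i = j).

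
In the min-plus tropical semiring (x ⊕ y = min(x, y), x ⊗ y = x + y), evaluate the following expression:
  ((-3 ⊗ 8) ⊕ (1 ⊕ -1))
((-3 ⊗ 8) ⊕ (1 ⊕ -1)) = -1

Expand innermost to outermost. Recall ⊕ takes the minimum of its arguments and ⊗ takes their sum. Working out the expression ((-3 ⊗ 8) ⊕ (1 ⊕ -1)) gives -1.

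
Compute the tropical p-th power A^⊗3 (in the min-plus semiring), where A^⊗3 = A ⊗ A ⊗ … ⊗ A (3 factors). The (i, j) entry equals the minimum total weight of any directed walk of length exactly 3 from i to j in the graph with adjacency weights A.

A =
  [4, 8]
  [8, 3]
A^⊗3 =
  [12, 14]
  [14, 9]

Each entry (A^⊗3)_ij equals the minimum over all length-3 walks i = v_0 → v_1 → … → v_3 = j of Σ_t A[v_t][v_{t+1}]. For example, for (i, j) = (0, 1) we minimise over 4 possible intermediate vertex sequences; the minimum is 14, attained along the walk 0 → 1 → 1 → 1.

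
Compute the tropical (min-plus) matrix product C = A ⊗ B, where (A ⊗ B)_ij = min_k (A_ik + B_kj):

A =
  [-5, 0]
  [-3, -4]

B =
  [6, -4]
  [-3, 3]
A ⊗ B =
  [-3, -9]
  [-7, -7]

Apply the min-plus product entry-by-entry:
  C[0][0] = min over k of (A[0][0] + B[0][0] = -5 + 6 = 1, A[0][1] + B[1][0] = 0 + -3 = -3) = -3 (attained at k = 1)
  C[0][1] = min over k of (A[0][0] + B[0][1] = -5 + -4 = -9, A[0][1] + B[1][1] = 0 + 3 = 3) = -9 (attained at k = 0)
  C[1][0] = min over k of (A[1][0] + B[0][0] = -3 + 6 = 3, A[1][1] + B[1][0] = -4 + -3 = -7) = -7 (attained at k = 1)
  C[1][1] = min over k of (A[1][0] + B[0][1] = -3 + -4 = -7, A[1][1] + B[1][1] = -4 + 3 = -1) = -7 (attained at k = 0)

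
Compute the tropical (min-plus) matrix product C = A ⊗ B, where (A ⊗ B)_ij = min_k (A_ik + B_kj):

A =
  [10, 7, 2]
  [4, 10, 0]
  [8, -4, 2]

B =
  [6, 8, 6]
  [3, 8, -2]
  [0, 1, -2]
A ⊗ B =
  [2, 3, 0]
  [0, 1, -2]
  [-1, 3, -6]

Apply the min-plus product entry-by-entry:
  C[0][0] = min over k of (A[0][0] + B[0][0] = 10 + 6 = 16, A[0][1] + B[1][0] = 7 + 3 = 10, A[0][2] + B[2][0] = 2 + 0 = 2) = 2 (attained at k = 2)
  C[0][1] = min over k of (A[0][0] + B[0][1] = 10 + 8 = 18, A[0][1] + B[1][1] = 7 + 8 = 15, A[0][2] + B[2][1] = 2 + 1 = 3) = 3 (attained at k = 2)
  C[0][2] = min over k of (A[0][0] + B[0][2] = 10 + 6 = 16, A[0][1] + B[1][2] = 7 + -2 = 5, A[0][2] + B[2][2] = 2 + -2 = 0) = 0 (attained at k = 2)
  C[1][0] = min over k of (A[1][0] + B[0][0] = 4 + 6 = 10, A[1][1] + B[1][0] = 10 + 3 = 13, A[1][2] + B[2][0] = 0 + 0 = 0) = 0 (attained at k = 2)
  C[1][1] = min over k of (A[1][0] + B[0][1] = 4 + 8 = 12, A[1][1] + B[1][1] = 10 + 8 = 18, A[1][2] + B[2][1] = 0 + 1 = 1) = 1 (attained at k = 2)
  C[1][2] = min over k of (A[1][0] + B[0][2] = 4 + 6 = 10, A[1][1] + B[1][2] = 10 + -2 = 8, A[1][2] + B[2][2] = 0 + -2 = -2) = -2 (attained at k = 2)
  C[2][0] = min over k of (A[2][0] + B[0][0] = 8 + 6 = 14, A[2][1] + B[1][0] = -4 + 3 = -1, A[2][2] + B[2][0] = 2 + 0 = 2) = -1 (attained at k = 1)
  C[2][1] = min over k of (A[2][0] + B[0][1] = 8 + 8 = 16, A[2][1] + B[1][1] = -4 + 8 = 4, A[2][2] + B[2][1] = 2 + 1 = 3) = 3 (attained at k = 2)
  C[2][2] = min over k of (A[2][0] + B[0][2] = 8 + 6 = 14, A[2][1] + B[1][2] = -4 + -2 = -6, A[2][2] + B[2][2] = 2 + -2 = 0) = -6 (attained at k = 1)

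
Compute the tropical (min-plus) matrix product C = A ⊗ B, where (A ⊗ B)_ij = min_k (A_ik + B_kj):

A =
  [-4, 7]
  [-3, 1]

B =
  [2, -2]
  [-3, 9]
A ⊗ B =
  [-2, -6]
  [-2, -5]

Apply the min-plus product entry-by-entry:
  C[0][0] = min over k of (A[0][0] + B[0][0] = -4 + 2 = -2, A[0][1] + B[1][0] = 7 + -3 = 4) = -2 (attained at k = 0)
  C[0][1] = min over k of (A[0][0] + B[0][1] = -4 + -2 = -6, A[0][1] + B[1][1] = 7 + 9 = 16) = -6 (attained at k = 0)
  C[1][0] = min over k of (A[1][0] + B[0][0] = -3 + 2 = -1, A[1][1] + B[1][0] = 1 + -3 = -2) = -2 (attained at k = 1)
  C[1][1] = min over k of (A[1][0] + B[0][1] = -3 + -2 = -5, A[1][1] + B[1][1] = 1 + 9 = 10) = -5 (attained at k = 0)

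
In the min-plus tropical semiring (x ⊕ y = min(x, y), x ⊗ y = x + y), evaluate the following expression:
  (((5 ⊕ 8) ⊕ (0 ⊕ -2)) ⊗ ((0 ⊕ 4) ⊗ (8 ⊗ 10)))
(((5 ⊕ 8) ⊕ (0 ⊕ -2)) ⊗ ((0 ⊕ 4) ⊗ (8 ⊗ 10))) = 16

Expand innermost to outermost. Recall ⊕ takes the minimum of its arguments and ⊗ takes their sum. Working out the expression (((5 ⊕ 8) ⊕ (0 ⊕ -2)) ⊗ ((0 ⊕ 4) ⊗ (8 ⊗ 10))) gives 16.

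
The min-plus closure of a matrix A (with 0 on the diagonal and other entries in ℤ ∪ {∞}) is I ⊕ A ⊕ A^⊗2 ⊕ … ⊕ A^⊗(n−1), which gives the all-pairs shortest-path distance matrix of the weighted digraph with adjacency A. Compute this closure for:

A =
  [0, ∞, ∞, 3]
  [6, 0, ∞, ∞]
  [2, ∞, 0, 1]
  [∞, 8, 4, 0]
Closure =
  [0, 11, 7, 3]
  [6, 0, 13, 9]
  [2, 9, 0, 1]
  [6, 8, 4, 0]

This is the Floyd-Warshall all-pairs shortest-path computation. For each intermediate vertex k = 0, 1, …, 3, update dist[i][j] ← min(dist[i][j], dist[i][k] + dist[k][j]). The final matrix gives, for each (i, j), the minimum total weight of any directed path from i to j (possibly empty when i = j).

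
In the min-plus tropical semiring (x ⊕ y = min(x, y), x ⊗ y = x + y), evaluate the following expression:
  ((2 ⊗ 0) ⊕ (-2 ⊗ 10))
((2 ⊗ 0) ⊕ (-2 ⊗ 10)) = 2

Expand innermost to outermost. Recall ⊕ takes the minimum of its arguments and ⊗ takes their sum. Working out the expression ((2 ⊗ 0) ⊕ (-2 ⊗ 10)) gives 2.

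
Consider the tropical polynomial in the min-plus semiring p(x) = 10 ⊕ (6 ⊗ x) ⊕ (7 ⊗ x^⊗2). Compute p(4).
p(4) = 10

A tropical monomial a ⊗ x^⊗i evaluates to a + i · x. Evaluating each term at x = 4:
  Term 0 contributes 10 + 0 · 4 = 10
  Term 1 contributes 6 + 1 · 4 = 10
  Term 2 contributes 7 + 2 · 4 = 15
p(4) = ⊕ of these = min[10, 10, 15] = 10.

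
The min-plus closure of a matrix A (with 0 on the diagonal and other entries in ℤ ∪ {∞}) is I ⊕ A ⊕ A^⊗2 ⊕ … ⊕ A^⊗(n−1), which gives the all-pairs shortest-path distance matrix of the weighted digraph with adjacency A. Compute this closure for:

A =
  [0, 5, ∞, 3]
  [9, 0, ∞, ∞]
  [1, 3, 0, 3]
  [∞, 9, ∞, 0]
Closure =
  [0, 5, ∞, 3]
  [9, 0, ∞, 12]
  [1, 3, 0, 3]
  [18, 9, ∞, 0]

This is the Floyd-Warshall all-pairs shortest-path computation. For each intermediate vertex k = 0, 1, …, 3, update dist[i][j] ← min(dist[i][j], dist[i][k] + dist[k][j]). The final matrix gives, for each (i, j), the minimum total weight of any directed path from i to j (possibly empty when i = j).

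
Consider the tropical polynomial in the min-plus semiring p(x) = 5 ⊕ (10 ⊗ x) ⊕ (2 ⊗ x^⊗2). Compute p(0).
p(0) = 2

A tropical monomial a ⊗ x^⊗i evaluates to a + i · x. Evaluating each term at x = 0:
  Term 0 contributes 5 + 0 · 0 = 5
  Term 1 contributes 10 + 1 · 0 = 10
  Term 2 contributes 2 + 2 · 0 = 2
p(0) = ⊕ of these = min[5, 10, 2] = 2.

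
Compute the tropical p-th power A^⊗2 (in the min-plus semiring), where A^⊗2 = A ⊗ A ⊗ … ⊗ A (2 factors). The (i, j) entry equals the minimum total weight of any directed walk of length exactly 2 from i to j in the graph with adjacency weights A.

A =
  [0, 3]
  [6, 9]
A^⊗2 =
  [0, 3]
  [6, 9]

Each entry (A^⊗2)_ij equals the minimum over all length-2 walks i = v_0 → v_1 → … → v_2 = j of Σ_t A[v_t][v_{t+1}]. For example, for (i, j) = (0, 1) we minimise over 2 possible intermediate vertex sequences; the minimum is 3, attained along the walk 0 → 0 → 1.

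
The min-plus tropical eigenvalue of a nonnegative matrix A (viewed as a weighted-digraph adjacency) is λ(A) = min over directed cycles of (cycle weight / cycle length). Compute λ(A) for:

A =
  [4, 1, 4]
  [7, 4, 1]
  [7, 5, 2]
λ(A) = 2

Enumerate directed cycles and compute their means (weight / length). Sample:
  cycle 0 → 0: weight = 4, length = 1, mean = 4/1 ≈ 4.000
  cycle 1 → 1: weight = 4, length = 1, mean = 4/1 ≈ 4.000
  cycle 2 → 2: weight = 2, length = 1, mean = 2/1 ≈ 2.000
  cycle 0 → 1 → 0: weight = 8, length = 2, mean = 8/2 ≈ 4.000
  cycle 0 → 2 → 0: weight = 11, length = 2, mean = 11/2 ≈ 5.500
  cycle 1 → 0 → 1: weight = 8, length = 2, mean = 8/2 ≈ 4.000
Minimum mean = 2.000, attained e.g. along the cycle 2 → 2 with weight 2 and length 1. So λ(A) = 2/1 = 2.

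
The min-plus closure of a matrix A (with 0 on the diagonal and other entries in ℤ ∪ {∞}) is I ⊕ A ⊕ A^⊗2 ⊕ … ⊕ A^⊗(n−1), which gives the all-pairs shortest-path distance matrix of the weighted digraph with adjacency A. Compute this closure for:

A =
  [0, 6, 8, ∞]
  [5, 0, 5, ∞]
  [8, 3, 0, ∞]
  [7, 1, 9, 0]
Closure =
  [0, 6, 8, ∞]
  [5, 0, 5, ∞]
  [8, 3, 0, ∞]
  [6, 1, 6, 0]

This is the Floyd-Warshall all-pairs shortest-path computation. For each intermediate vertex k = 0, 1, …, 3, update dist[i][j] ← min(dist[i][j], dist[i][k] + dist[k][j]). The final matrix gives, for each (i, j), the minimum total weight of any directed path from i to j (possibly empty when i = j).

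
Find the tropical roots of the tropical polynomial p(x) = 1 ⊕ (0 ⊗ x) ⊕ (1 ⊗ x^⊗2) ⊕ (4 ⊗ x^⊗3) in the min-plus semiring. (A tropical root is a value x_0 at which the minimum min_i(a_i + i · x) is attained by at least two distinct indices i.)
Roots: {-3, -1, 1}

Each tropical root is a break point of the lower envelope of the lines y = a_i + i · x (there are 4 lines, with slopes 0, 1, ..., 3). Only the lines that attain the minimum somewhere contribute to roots; other lines are dominated. Here the surviving (envelope) indices are i = 3, i = 2, i = 1, i = 0.
Intersections between consecutive envelope lines give the roots: for adjacent envelope indices i < j the intersection is x = (a_i − a_j) / (j − i). Reading off the sorted break points: {-3, -1, 1}.
Verification: at each break x_0, at least two indices attain the minimum of min_i(a_i + i · x_0).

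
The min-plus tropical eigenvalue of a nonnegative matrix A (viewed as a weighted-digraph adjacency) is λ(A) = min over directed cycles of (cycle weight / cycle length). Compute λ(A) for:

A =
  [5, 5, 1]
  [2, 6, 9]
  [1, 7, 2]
λ(A) = 1

Enumerate directed cycles and compute their means (weight / length). Sample:
  cycle 0 → 0: weight = 5, length = 1, mean = 5/1 ≈ 5.000
  cycle 1 → 1: weight = 6, length = 1, mean = 6/1 ≈ 6.000
  cycle 2 → 2: weight = 2, length = 1, mean = 2/1 ≈ 2.000
  cycle 0 → 1 → 0: weight = 7, length = 2, mean = 7/2 ≈ 3.500
  cycle 0 → 2 → 0: weight = 2, length = 2, mean = 2/2 ≈ 1.000
  cycle 1 → 0 → 1: weight = 7, length = 2, mean = 7/2 ≈ 3.500
Minimum mean = 1.000, attained e.g. along the cycle 0 → 2 → 0 with weight 2 and length 2. So λ(A) = 2/2 = 1.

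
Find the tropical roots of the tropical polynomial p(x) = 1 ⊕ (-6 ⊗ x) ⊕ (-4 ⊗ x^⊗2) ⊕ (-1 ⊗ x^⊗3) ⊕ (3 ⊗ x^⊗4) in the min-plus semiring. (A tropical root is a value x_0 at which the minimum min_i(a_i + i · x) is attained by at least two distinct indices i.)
Roots: {-4, -3, -2, 7}

Each tropical root is a break point of the lower envelope of the lines y = a_i + i · x (there are 5 lines, with slopes 0, 1, ..., 4). Only the lines that attain the minimum somewhere contribute to roots; other lines are dominated. Here the surviving (envelope) indices are i = 4, i = 3, i = 2, i = 1, i = 0.
Intersections between consecutive envelope lines give the roots: for adjacent envelope indices i < j the intersection is x = (a_i − a_j) / (j − i). Reading off the sorted break points: {-4, -3, -2, 7}.
Verification: at each break x_0, at least two indices attain the minimum of min_i(a_i + i · x_0).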